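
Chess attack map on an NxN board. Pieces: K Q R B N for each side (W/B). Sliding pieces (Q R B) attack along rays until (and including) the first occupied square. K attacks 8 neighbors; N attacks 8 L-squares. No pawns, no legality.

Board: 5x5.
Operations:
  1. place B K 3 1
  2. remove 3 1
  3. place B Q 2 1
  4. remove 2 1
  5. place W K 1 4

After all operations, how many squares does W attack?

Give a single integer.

Answer: 5

Derivation:
Op 1: place BK@(3,1)
Op 2: remove (3,1)
Op 3: place BQ@(2,1)
Op 4: remove (2,1)
Op 5: place WK@(1,4)
Per-piece attacks for W:
  WK@(1,4): attacks (1,3) (2,4) (0,4) (2,3) (0,3)
Union (5 distinct): (0,3) (0,4) (1,3) (2,3) (2,4)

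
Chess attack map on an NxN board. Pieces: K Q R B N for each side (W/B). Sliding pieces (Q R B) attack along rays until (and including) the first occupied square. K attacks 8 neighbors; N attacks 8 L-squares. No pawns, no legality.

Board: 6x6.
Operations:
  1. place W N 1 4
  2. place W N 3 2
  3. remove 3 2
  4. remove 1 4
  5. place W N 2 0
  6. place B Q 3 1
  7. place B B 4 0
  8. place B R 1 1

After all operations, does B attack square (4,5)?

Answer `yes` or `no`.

Answer: no

Derivation:
Op 1: place WN@(1,4)
Op 2: place WN@(3,2)
Op 3: remove (3,2)
Op 4: remove (1,4)
Op 5: place WN@(2,0)
Op 6: place BQ@(3,1)
Op 7: place BB@(4,0)
Op 8: place BR@(1,1)
Per-piece attacks for B:
  BR@(1,1): attacks (1,2) (1,3) (1,4) (1,5) (1,0) (2,1) (3,1) (0,1) [ray(1,0) blocked at (3,1)]
  BQ@(3,1): attacks (3,2) (3,3) (3,4) (3,5) (3,0) (4,1) (5,1) (2,1) (1,1) (4,2) (5,3) (4,0) (2,2) (1,3) (0,4) (2,0) [ray(-1,0) blocked at (1,1); ray(1,-1) blocked at (4,0); ray(-1,-1) blocked at (2,0)]
  BB@(4,0): attacks (5,1) (3,1) [ray(-1,1) blocked at (3,1)]
B attacks (4,5): no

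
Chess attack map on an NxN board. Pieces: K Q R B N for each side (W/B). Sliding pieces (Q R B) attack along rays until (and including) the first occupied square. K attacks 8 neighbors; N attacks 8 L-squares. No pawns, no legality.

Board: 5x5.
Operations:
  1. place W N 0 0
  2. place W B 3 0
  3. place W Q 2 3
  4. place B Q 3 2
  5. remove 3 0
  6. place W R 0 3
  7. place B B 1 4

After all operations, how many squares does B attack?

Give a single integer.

Answer: 14

Derivation:
Op 1: place WN@(0,0)
Op 2: place WB@(3,0)
Op 3: place WQ@(2,3)
Op 4: place BQ@(3,2)
Op 5: remove (3,0)
Op 6: place WR@(0,3)
Op 7: place BB@(1,4)
Per-piece attacks for B:
  BB@(1,4): attacks (2,3) (0,3) [ray(1,-1) blocked at (2,3); ray(-1,-1) blocked at (0,3)]
  BQ@(3,2): attacks (3,3) (3,4) (3,1) (3,0) (4,2) (2,2) (1,2) (0,2) (4,3) (4,1) (2,3) (2,1) (1,0) [ray(-1,1) blocked at (2,3)]
Union (14 distinct): (0,2) (0,3) (1,0) (1,2) (2,1) (2,2) (2,3) (3,0) (3,1) (3,3) (3,4) (4,1) (4,2) (4,3)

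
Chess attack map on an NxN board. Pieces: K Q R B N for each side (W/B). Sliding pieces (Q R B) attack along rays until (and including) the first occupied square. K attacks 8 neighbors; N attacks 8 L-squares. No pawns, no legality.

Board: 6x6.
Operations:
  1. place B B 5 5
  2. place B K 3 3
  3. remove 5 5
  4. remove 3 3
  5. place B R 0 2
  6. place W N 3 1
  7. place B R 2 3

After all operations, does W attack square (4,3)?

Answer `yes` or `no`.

Answer: yes

Derivation:
Op 1: place BB@(5,5)
Op 2: place BK@(3,3)
Op 3: remove (5,5)
Op 4: remove (3,3)
Op 5: place BR@(0,2)
Op 6: place WN@(3,1)
Op 7: place BR@(2,3)
Per-piece attacks for W:
  WN@(3,1): attacks (4,3) (5,2) (2,3) (1,2) (5,0) (1,0)
W attacks (4,3): yes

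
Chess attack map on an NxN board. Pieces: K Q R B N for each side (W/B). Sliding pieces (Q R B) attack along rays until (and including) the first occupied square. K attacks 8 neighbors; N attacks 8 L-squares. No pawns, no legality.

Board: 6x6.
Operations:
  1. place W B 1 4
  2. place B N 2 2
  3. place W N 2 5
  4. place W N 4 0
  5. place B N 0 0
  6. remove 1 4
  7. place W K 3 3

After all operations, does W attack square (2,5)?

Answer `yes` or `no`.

Answer: no

Derivation:
Op 1: place WB@(1,4)
Op 2: place BN@(2,2)
Op 3: place WN@(2,5)
Op 4: place WN@(4,0)
Op 5: place BN@(0,0)
Op 6: remove (1,4)
Op 7: place WK@(3,3)
Per-piece attacks for W:
  WN@(2,5): attacks (3,3) (4,4) (1,3) (0,4)
  WK@(3,3): attacks (3,4) (3,2) (4,3) (2,3) (4,4) (4,2) (2,4) (2,2)
  WN@(4,0): attacks (5,2) (3,2) (2,1)
W attacks (2,5): no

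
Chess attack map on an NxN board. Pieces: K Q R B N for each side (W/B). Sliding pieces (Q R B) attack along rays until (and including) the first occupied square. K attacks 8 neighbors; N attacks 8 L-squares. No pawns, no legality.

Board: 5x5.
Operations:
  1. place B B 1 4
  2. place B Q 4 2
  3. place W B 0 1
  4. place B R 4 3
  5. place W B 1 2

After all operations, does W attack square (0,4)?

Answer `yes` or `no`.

Op 1: place BB@(1,4)
Op 2: place BQ@(4,2)
Op 3: place WB@(0,1)
Op 4: place BR@(4,3)
Op 5: place WB@(1,2)
Per-piece attacks for W:
  WB@(0,1): attacks (1,2) (1,0) [ray(1,1) blocked at (1,2)]
  WB@(1,2): attacks (2,3) (3,4) (2,1) (3,0) (0,3) (0,1) [ray(-1,-1) blocked at (0,1)]
W attacks (0,4): no

Answer: no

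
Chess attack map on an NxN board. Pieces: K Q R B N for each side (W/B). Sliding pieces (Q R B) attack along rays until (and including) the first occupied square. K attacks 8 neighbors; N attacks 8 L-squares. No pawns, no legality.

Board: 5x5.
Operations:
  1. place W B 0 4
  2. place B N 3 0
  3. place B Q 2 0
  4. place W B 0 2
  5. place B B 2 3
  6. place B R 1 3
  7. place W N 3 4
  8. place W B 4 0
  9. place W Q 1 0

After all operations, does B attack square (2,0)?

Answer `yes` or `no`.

Op 1: place WB@(0,4)
Op 2: place BN@(3,0)
Op 3: place BQ@(2,0)
Op 4: place WB@(0,2)
Op 5: place BB@(2,3)
Op 6: place BR@(1,3)
Op 7: place WN@(3,4)
Op 8: place WB@(4,0)
Op 9: place WQ@(1,0)
Per-piece attacks for B:
  BR@(1,3): attacks (1,4) (1,2) (1,1) (1,0) (2,3) (0,3) [ray(0,-1) blocked at (1,0); ray(1,0) blocked at (2,3)]
  BQ@(2,0): attacks (2,1) (2,2) (2,3) (3,0) (1,0) (3,1) (4,2) (1,1) (0,2) [ray(0,1) blocked at (2,3); ray(1,0) blocked at (3,0); ray(-1,0) blocked at (1,0); ray(-1,1) blocked at (0,2)]
  BB@(2,3): attacks (3,4) (3,2) (4,1) (1,4) (1,2) (0,1) [ray(1,1) blocked at (3,4)]
  BN@(3,0): attacks (4,2) (2,2) (1,1)
B attacks (2,0): no

Answer: no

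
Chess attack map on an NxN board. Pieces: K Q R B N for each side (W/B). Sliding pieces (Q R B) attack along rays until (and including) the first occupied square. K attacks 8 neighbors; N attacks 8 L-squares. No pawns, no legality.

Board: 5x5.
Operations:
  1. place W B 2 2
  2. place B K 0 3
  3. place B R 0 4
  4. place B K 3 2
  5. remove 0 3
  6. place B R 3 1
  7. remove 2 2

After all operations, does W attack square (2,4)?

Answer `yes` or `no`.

Answer: no

Derivation:
Op 1: place WB@(2,2)
Op 2: place BK@(0,3)
Op 3: place BR@(0,4)
Op 4: place BK@(3,2)
Op 5: remove (0,3)
Op 6: place BR@(3,1)
Op 7: remove (2,2)
Per-piece attacks for W:
W attacks (2,4): no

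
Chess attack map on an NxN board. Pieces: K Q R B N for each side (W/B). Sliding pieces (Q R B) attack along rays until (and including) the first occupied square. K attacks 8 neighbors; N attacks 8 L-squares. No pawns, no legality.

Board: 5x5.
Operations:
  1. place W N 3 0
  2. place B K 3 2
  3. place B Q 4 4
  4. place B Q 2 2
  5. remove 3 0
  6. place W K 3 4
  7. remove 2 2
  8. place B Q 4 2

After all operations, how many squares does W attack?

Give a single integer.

Op 1: place WN@(3,0)
Op 2: place BK@(3,2)
Op 3: place BQ@(4,4)
Op 4: place BQ@(2,2)
Op 5: remove (3,0)
Op 6: place WK@(3,4)
Op 7: remove (2,2)
Op 8: place BQ@(4,2)
Per-piece attacks for W:
  WK@(3,4): attacks (3,3) (4,4) (2,4) (4,3) (2,3)
Union (5 distinct): (2,3) (2,4) (3,3) (4,3) (4,4)

Answer: 5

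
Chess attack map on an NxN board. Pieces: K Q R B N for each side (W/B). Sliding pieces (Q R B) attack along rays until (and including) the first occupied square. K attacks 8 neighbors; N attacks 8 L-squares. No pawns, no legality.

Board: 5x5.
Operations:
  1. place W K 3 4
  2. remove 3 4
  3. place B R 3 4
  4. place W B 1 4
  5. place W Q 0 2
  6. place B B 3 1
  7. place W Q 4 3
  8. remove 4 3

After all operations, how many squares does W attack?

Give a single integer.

Answer: 14

Derivation:
Op 1: place WK@(3,4)
Op 2: remove (3,4)
Op 3: place BR@(3,4)
Op 4: place WB@(1,4)
Op 5: place WQ@(0,2)
Op 6: place BB@(3,1)
Op 7: place WQ@(4,3)
Op 8: remove (4,3)
Per-piece attacks for W:
  WQ@(0,2): attacks (0,3) (0,4) (0,1) (0,0) (1,2) (2,2) (3,2) (4,2) (1,3) (2,4) (1,1) (2,0)
  WB@(1,4): attacks (2,3) (3,2) (4,1) (0,3)
Union (14 distinct): (0,0) (0,1) (0,3) (0,4) (1,1) (1,2) (1,3) (2,0) (2,2) (2,3) (2,4) (3,2) (4,1) (4,2)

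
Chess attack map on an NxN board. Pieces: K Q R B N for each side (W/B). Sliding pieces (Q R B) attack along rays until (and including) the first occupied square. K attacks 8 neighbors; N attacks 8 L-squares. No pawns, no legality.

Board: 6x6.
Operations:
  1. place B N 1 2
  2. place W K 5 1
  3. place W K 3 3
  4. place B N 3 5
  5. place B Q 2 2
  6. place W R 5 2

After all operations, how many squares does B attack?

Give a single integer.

Op 1: place BN@(1,2)
Op 2: place WK@(5,1)
Op 3: place WK@(3,3)
Op 4: place BN@(3,5)
Op 5: place BQ@(2,2)
Op 6: place WR@(5,2)
Per-piece attacks for B:
  BN@(1,2): attacks (2,4) (3,3) (0,4) (2,0) (3,1) (0,0)
  BQ@(2,2): attacks (2,3) (2,4) (2,5) (2,1) (2,0) (3,2) (4,2) (5,2) (1,2) (3,3) (3,1) (4,0) (1,3) (0,4) (1,1) (0,0) [ray(1,0) blocked at (5,2); ray(-1,0) blocked at (1,2); ray(1,1) blocked at (3,3)]
  BN@(3,5): attacks (4,3) (5,4) (2,3) (1,4)
Union (19 distinct): (0,0) (0,4) (1,1) (1,2) (1,3) (1,4) (2,0) (2,1) (2,3) (2,4) (2,5) (3,1) (3,2) (3,3) (4,0) (4,2) (4,3) (5,2) (5,4)

Answer: 19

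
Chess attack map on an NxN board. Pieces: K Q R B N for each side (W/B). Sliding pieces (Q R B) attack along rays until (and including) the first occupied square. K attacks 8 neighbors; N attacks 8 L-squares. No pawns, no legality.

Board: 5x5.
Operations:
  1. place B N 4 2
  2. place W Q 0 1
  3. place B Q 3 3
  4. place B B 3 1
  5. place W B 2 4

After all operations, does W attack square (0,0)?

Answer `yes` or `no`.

Op 1: place BN@(4,2)
Op 2: place WQ@(0,1)
Op 3: place BQ@(3,3)
Op 4: place BB@(3,1)
Op 5: place WB@(2,4)
Per-piece attacks for W:
  WQ@(0,1): attacks (0,2) (0,3) (0,4) (0,0) (1,1) (2,1) (3,1) (1,2) (2,3) (3,4) (1,0) [ray(1,0) blocked at (3,1)]
  WB@(2,4): attacks (3,3) (1,3) (0,2) [ray(1,-1) blocked at (3,3)]
W attacks (0,0): yes

Answer: yes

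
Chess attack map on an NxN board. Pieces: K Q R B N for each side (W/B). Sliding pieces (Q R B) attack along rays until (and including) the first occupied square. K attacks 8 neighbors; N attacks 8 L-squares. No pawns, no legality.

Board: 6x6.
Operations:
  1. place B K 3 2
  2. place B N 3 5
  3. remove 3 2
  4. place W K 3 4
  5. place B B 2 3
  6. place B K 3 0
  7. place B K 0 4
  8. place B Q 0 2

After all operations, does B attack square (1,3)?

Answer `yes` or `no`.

Answer: yes

Derivation:
Op 1: place BK@(3,2)
Op 2: place BN@(3,5)
Op 3: remove (3,2)
Op 4: place WK@(3,4)
Op 5: place BB@(2,3)
Op 6: place BK@(3,0)
Op 7: place BK@(0,4)
Op 8: place BQ@(0,2)
Per-piece attacks for B:
  BQ@(0,2): attacks (0,3) (0,4) (0,1) (0,0) (1,2) (2,2) (3,2) (4,2) (5,2) (1,3) (2,4) (3,5) (1,1) (2,0) [ray(0,1) blocked at (0,4); ray(1,1) blocked at (3,5)]
  BK@(0,4): attacks (0,5) (0,3) (1,4) (1,5) (1,3)
  BB@(2,3): attacks (3,4) (3,2) (4,1) (5,0) (1,4) (0,5) (1,2) (0,1) [ray(1,1) blocked at (3,4)]
  BK@(3,0): attacks (3,1) (4,0) (2,0) (4,1) (2,1)
  BN@(3,5): attacks (4,3) (5,4) (2,3) (1,4)
B attacks (1,3): yes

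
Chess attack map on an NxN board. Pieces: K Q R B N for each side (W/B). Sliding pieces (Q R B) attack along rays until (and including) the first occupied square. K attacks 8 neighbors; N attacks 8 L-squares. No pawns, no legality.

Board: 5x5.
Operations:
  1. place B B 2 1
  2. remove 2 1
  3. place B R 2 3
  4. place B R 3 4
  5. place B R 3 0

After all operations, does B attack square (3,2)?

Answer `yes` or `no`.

Op 1: place BB@(2,1)
Op 2: remove (2,1)
Op 3: place BR@(2,3)
Op 4: place BR@(3,4)
Op 5: place BR@(3,0)
Per-piece attacks for B:
  BR@(2,3): attacks (2,4) (2,2) (2,1) (2,0) (3,3) (4,3) (1,3) (0,3)
  BR@(3,0): attacks (3,1) (3,2) (3,3) (3,4) (4,0) (2,0) (1,0) (0,0) [ray(0,1) blocked at (3,4)]
  BR@(3,4): attacks (3,3) (3,2) (3,1) (3,0) (4,4) (2,4) (1,4) (0,4) [ray(0,-1) blocked at (3,0)]
B attacks (3,2): yes

Answer: yes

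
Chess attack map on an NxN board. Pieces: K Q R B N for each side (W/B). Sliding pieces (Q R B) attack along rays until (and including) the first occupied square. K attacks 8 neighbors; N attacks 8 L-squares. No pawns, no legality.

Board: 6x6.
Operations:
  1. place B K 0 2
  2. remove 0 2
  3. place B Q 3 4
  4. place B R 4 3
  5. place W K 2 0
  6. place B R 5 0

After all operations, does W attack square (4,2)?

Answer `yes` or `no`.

Answer: no

Derivation:
Op 1: place BK@(0,2)
Op 2: remove (0,2)
Op 3: place BQ@(3,4)
Op 4: place BR@(4,3)
Op 5: place WK@(2,0)
Op 6: place BR@(5,0)
Per-piece attacks for W:
  WK@(2,0): attacks (2,1) (3,0) (1,0) (3,1) (1,1)
W attacks (4,2): no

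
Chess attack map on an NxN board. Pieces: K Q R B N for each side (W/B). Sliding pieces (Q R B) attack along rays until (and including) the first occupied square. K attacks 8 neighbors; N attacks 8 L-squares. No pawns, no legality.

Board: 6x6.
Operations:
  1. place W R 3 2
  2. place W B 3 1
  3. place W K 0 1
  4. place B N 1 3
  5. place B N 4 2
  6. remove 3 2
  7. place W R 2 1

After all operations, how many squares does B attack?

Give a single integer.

Answer: 10

Derivation:
Op 1: place WR@(3,2)
Op 2: place WB@(3,1)
Op 3: place WK@(0,1)
Op 4: place BN@(1,3)
Op 5: place BN@(4,2)
Op 6: remove (3,2)
Op 7: place WR@(2,1)
Per-piece attacks for B:
  BN@(1,3): attacks (2,5) (3,4) (0,5) (2,1) (3,2) (0,1)
  BN@(4,2): attacks (5,4) (3,4) (2,3) (5,0) (3,0) (2,1)
Union (10 distinct): (0,1) (0,5) (2,1) (2,3) (2,5) (3,0) (3,2) (3,4) (5,0) (5,4)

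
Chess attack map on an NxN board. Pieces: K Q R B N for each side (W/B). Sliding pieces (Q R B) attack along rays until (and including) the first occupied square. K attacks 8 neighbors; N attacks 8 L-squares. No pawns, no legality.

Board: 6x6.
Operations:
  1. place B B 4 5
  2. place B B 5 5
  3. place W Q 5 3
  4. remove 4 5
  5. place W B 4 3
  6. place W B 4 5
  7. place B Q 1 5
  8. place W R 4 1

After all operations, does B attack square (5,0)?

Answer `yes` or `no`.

Op 1: place BB@(4,5)
Op 2: place BB@(5,5)
Op 3: place WQ@(5,3)
Op 4: remove (4,5)
Op 5: place WB@(4,3)
Op 6: place WB@(4,5)
Op 7: place BQ@(1,5)
Op 8: place WR@(4,1)
Per-piece attacks for B:
  BQ@(1,5): attacks (1,4) (1,3) (1,2) (1,1) (1,0) (2,5) (3,5) (4,5) (0,5) (2,4) (3,3) (4,2) (5,1) (0,4) [ray(1,0) blocked at (4,5)]
  BB@(5,5): attacks (4,4) (3,3) (2,2) (1,1) (0,0)
B attacks (5,0): no

Answer: no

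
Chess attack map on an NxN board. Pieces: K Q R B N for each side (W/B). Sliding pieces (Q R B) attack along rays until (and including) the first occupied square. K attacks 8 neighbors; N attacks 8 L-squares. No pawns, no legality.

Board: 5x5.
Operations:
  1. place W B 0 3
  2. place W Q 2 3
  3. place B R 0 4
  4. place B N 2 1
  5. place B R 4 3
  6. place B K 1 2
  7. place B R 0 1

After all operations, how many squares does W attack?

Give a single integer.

Answer: 12

Derivation:
Op 1: place WB@(0,3)
Op 2: place WQ@(2,3)
Op 3: place BR@(0,4)
Op 4: place BN@(2,1)
Op 5: place BR@(4,3)
Op 6: place BK@(1,2)
Op 7: place BR@(0,1)
Per-piece attacks for W:
  WB@(0,3): attacks (1,4) (1,2) [ray(1,-1) blocked at (1,2)]
  WQ@(2,3): attacks (2,4) (2,2) (2,1) (3,3) (4,3) (1,3) (0,3) (3,4) (3,2) (4,1) (1,4) (1,2) [ray(0,-1) blocked at (2,1); ray(1,0) blocked at (4,3); ray(-1,0) blocked at (0,3); ray(-1,-1) blocked at (1,2)]
Union (12 distinct): (0,3) (1,2) (1,3) (1,4) (2,1) (2,2) (2,4) (3,2) (3,3) (3,4) (4,1) (4,3)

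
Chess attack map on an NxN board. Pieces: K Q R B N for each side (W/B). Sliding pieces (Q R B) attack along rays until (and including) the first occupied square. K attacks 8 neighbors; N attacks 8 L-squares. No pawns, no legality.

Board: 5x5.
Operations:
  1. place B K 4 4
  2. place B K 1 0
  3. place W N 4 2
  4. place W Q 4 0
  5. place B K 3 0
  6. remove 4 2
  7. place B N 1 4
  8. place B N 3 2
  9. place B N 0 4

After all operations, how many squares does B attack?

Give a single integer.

Op 1: place BK@(4,4)
Op 2: place BK@(1,0)
Op 3: place WN@(4,2)
Op 4: place WQ@(4,0)
Op 5: place BK@(3,0)
Op 6: remove (4,2)
Op 7: place BN@(1,4)
Op 8: place BN@(3,2)
Op 9: place BN@(0,4)
Per-piece attacks for B:
  BN@(0,4): attacks (1,2) (2,3)
  BK@(1,0): attacks (1,1) (2,0) (0,0) (2,1) (0,1)
  BN@(1,4): attacks (2,2) (3,3) (0,2)
  BK@(3,0): attacks (3,1) (4,0) (2,0) (4,1) (2,1)
  BN@(3,2): attacks (4,4) (2,4) (1,3) (4,0) (2,0) (1,1)
  BK@(4,4): attacks (4,3) (3,4) (3,3)
Union (18 distinct): (0,0) (0,1) (0,2) (1,1) (1,2) (1,3) (2,0) (2,1) (2,2) (2,3) (2,4) (3,1) (3,3) (3,4) (4,0) (4,1) (4,3) (4,4)

Answer: 18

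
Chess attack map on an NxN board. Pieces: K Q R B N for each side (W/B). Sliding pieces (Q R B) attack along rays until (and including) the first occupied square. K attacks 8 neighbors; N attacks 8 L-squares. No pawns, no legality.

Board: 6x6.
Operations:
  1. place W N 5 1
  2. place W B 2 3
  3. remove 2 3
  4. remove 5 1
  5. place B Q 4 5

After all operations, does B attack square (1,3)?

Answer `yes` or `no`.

Op 1: place WN@(5,1)
Op 2: place WB@(2,3)
Op 3: remove (2,3)
Op 4: remove (5,1)
Op 5: place BQ@(4,5)
Per-piece attacks for B:
  BQ@(4,5): attacks (4,4) (4,3) (4,2) (4,1) (4,0) (5,5) (3,5) (2,5) (1,5) (0,5) (5,4) (3,4) (2,3) (1,2) (0,1)
B attacks (1,3): no

Answer: no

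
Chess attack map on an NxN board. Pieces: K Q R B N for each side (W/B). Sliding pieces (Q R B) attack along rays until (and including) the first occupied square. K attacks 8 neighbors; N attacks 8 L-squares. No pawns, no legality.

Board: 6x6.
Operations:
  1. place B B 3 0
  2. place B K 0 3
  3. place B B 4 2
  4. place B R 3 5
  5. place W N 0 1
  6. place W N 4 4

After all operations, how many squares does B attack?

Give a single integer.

Answer: 23

Derivation:
Op 1: place BB@(3,0)
Op 2: place BK@(0,3)
Op 3: place BB@(4,2)
Op 4: place BR@(3,5)
Op 5: place WN@(0,1)
Op 6: place WN@(4,4)
Per-piece attacks for B:
  BK@(0,3): attacks (0,4) (0,2) (1,3) (1,4) (1,2)
  BB@(3,0): attacks (4,1) (5,2) (2,1) (1,2) (0,3) [ray(-1,1) blocked at (0,3)]
  BR@(3,5): attacks (3,4) (3,3) (3,2) (3,1) (3,0) (4,5) (5,5) (2,5) (1,5) (0,5) [ray(0,-1) blocked at (3,0)]
  BB@(4,2): attacks (5,3) (5,1) (3,3) (2,4) (1,5) (3,1) (2,0)
Union (23 distinct): (0,2) (0,3) (0,4) (0,5) (1,2) (1,3) (1,4) (1,5) (2,0) (2,1) (2,4) (2,5) (3,0) (3,1) (3,2) (3,3) (3,4) (4,1) (4,5) (5,1) (5,2) (5,3) (5,5)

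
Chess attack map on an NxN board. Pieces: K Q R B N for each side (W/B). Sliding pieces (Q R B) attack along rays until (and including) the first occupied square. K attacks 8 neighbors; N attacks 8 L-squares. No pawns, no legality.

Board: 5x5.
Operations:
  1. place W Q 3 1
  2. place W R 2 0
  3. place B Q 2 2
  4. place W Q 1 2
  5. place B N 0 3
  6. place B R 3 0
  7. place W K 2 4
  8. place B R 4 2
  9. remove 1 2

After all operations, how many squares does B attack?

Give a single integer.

Op 1: place WQ@(3,1)
Op 2: place WR@(2,0)
Op 3: place BQ@(2,2)
Op 4: place WQ@(1,2)
Op 5: place BN@(0,3)
Op 6: place BR@(3,0)
Op 7: place WK@(2,4)
Op 8: place BR@(4,2)
Op 9: remove (1,2)
Per-piece attacks for B:
  BN@(0,3): attacks (2,4) (1,1) (2,2)
  BQ@(2,2): attacks (2,3) (2,4) (2,1) (2,0) (3,2) (4,2) (1,2) (0,2) (3,3) (4,4) (3,1) (1,3) (0,4) (1,1) (0,0) [ray(0,1) blocked at (2,4); ray(0,-1) blocked at (2,0); ray(1,0) blocked at (4,2); ray(1,-1) blocked at (3,1)]
  BR@(3,0): attacks (3,1) (4,0) (2,0) [ray(0,1) blocked at (3,1); ray(-1,0) blocked at (2,0)]
  BR@(4,2): attacks (4,3) (4,4) (4,1) (4,0) (3,2) (2,2) [ray(-1,0) blocked at (2,2)]
Union (19 distinct): (0,0) (0,2) (0,4) (1,1) (1,2) (1,3) (2,0) (2,1) (2,2) (2,3) (2,4) (3,1) (3,2) (3,3) (4,0) (4,1) (4,2) (4,3) (4,4)

Answer: 19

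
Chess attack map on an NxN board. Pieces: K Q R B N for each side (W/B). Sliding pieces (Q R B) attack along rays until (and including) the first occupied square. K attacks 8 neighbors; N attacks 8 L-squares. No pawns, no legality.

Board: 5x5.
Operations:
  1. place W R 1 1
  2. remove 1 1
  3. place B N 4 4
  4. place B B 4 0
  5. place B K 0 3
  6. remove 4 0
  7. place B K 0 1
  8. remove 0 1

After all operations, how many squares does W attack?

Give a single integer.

Op 1: place WR@(1,1)
Op 2: remove (1,1)
Op 3: place BN@(4,4)
Op 4: place BB@(4,0)
Op 5: place BK@(0,3)
Op 6: remove (4,0)
Op 7: place BK@(0,1)
Op 8: remove (0,1)
Per-piece attacks for W:
Union (0 distinct): (none)

Answer: 0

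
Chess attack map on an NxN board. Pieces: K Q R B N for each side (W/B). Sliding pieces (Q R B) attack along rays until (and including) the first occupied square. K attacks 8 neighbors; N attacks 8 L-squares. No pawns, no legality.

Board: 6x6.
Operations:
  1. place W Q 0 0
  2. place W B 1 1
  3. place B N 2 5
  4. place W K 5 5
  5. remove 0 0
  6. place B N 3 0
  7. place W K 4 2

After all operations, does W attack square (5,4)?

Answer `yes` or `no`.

Op 1: place WQ@(0,0)
Op 2: place WB@(1,1)
Op 3: place BN@(2,5)
Op 4: place WK@(5,5)
Op 5: remove (0,0)
Op 6: place BN@(3,0)
Op 7: place WK@(4,2)
Per-piece attacks for W:
  WB@(1,1): attacks (2,2) (3,3) (4,4) (5,5) (2,0) (0,2) (0,0) [ray(1,1) blocked at (5,5)]
  WK@(4,2): attacks (4,3) (4,1) (5,2) (3,2) (5,3) (5,1) (3,3) (3,1)
  WK@(5,5): attacks (5,4) (4,5) (4,4)
W attacks (5,4): yes

Answer: yes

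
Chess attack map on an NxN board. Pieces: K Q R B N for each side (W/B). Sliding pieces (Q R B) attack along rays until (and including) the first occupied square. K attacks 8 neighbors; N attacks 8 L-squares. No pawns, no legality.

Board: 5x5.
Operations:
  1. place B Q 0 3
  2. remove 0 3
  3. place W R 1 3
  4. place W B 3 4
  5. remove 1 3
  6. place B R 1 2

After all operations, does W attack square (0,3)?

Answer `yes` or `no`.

Op 1: place BQ@(0,3)
Op 2: remove (0,3)
Op 3: place WR@(1,3)
Op 4: place WB@(3,4)
Op 5: remove (1,3)
Op 6: place BR@(1,2)
Per-piece attacks for W:
  WB@(3,4): attacks (4,3) (2,3) (1,2) [ray(-1,-1) blocked at (1,2)]
W attacks (0,3): no

Answer: no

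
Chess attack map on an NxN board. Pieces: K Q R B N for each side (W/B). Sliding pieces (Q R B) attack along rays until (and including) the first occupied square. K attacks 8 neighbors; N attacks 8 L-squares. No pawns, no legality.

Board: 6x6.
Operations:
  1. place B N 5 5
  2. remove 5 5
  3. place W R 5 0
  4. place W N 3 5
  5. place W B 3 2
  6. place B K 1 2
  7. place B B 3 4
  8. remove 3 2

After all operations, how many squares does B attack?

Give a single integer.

Answer: 13

Derivation:
Op 1: place BN@(5,5)
Op 2: remove (5,5)
Op 3: place WR@(5,0)
Op 4: place WN@(3,5)
Op 5: place WB@(3,2)
Op 6: place BK@(1,2)
Op 7: place BB@(3,4)
Op 8: remove (3,2)
Per-piece attacks for B:
  BK@(1,2): attacks (1,3) (1,1) (2,2) (0,2) (2,3) (2,1) (0,3) (0,1)
  BB@(3,4): attacks (4,5) (4,3) (5,2) (2,5) (2,3) (1,2) [ray(-1,-1) blocked at (1,2)]
Union (13 distinct): (0,1) (0,2) (0,3) (1,1) (1,2) (1,3) (2,1) (2,2) (2,3) (2,5) (4,3) (4,5) (5,2)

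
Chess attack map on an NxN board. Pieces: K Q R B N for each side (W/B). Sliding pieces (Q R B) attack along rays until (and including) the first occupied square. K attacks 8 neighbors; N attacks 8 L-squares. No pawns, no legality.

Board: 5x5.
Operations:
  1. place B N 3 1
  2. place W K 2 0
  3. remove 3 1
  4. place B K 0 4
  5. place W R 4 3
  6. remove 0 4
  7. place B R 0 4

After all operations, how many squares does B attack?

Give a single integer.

Op 1: place BN@(3,1)
Op 2: place WK@(2,0)
Op 3: remove (3,1)
Op 4: place BK@(0,4)
Op 5: place WR@(4,3)
Op 6: remove (0,4)
Op 7: place BR@(0,4)
Per-piece attacks for B:
  BR@(0,4): attacks (0,3) (0,2) (0,1) (0,0) (1,4) (2,4) (3,4) (4,4)
Union (8 distinct): (0,0) (0,1) (0,2) (0,3) (1,4) (2,4) (3,4) (4,4)

Answer: 8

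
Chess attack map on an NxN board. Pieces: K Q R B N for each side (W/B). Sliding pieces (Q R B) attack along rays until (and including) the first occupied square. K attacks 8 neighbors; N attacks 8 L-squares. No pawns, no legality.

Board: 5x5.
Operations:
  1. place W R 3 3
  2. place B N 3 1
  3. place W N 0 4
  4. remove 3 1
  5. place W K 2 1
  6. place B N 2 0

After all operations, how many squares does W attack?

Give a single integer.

Op 1: place WR@(3,3)
Op 2: place BN@(3,1)
Op 3: place WN@(0,4)
Op 4: remove (3,1)
Op 5: place WK@(2,1)
Op 6: place BN@(2,0)
Per-piece attacks for W:
  WN@(0,4): attacks (1,2) (2,3)
  WK@(2,1): attacks (2,2) (2,0) (3,1) (1,1) (3,2) (3,0) (1,2) (1,0)
  WR@(3,3): attacks (3,4) (3,2) (3,1) (3,0) (4,3) (2,3) (1,3) (0,3)
Union (13 distinct): (0,3) (1,0) (1,1) (1,2) (1,3) (2,0) (2,2) (2,3) (3,0) (3,1) (3,2) (3,4) (4,3)

Answer: 13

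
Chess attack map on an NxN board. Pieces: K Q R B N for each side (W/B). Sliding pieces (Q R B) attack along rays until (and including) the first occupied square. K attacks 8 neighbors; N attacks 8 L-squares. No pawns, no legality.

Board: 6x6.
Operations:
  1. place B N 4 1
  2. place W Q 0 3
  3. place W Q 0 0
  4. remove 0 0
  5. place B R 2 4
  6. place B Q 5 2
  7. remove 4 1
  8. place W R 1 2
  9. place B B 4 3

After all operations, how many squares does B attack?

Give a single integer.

Answer: 22

Derivation:
Op 1: place BN@(4,1)
Op 2: place WQ@(0,3)
Op 3: place WQ@(0,0)
Op 4: remove (0,0)
Op 5: place BR@(2,4)
Op 6: place BQ@(5,2)
Op 7: remove (4,1)
Op 8: place WR@(1,2)
Op 9: place BB@(4,3)
Per-piece attacks for B:
  BR@(2,4): attacks (2,5) (2,3) (2,2) (2,1) (2,0) (3,4) (4,4) (5,4) (1,4) (0,4)
  BB@(4,3): attacks (5,4) (5,2) (3,4) (2,5) (3,2) (2,1) (1,0) [ray(1,-1) blocked at (5,2)]
  BQ@(5,2): attacks (5,3) (5,4) (5,5) (5,1) (5,0) (4,2) (3,2) (2,2) (1,2) (4,3) (4,1) (3,0) [ray(-1,0) blocked at (1,2); ray(-1,1) blocked at (4,3)]
Union (22 distinct): (0,4) (1,0) (1,2) (1,4) (2,0) (2,1) (2,2) (2,3) (2,5) (3,0) (3,2) (3,4) (4,1) (4,2) (4,3) (4,4) (5,0) (5,1) (5,2) (5,3) (5,4) (5,5)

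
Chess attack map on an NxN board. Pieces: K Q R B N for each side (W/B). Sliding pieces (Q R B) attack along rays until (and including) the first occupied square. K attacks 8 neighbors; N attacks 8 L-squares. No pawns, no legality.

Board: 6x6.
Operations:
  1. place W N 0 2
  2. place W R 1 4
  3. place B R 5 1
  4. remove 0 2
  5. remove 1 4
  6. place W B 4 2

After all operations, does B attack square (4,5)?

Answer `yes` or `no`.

Answer: no

Derivation:
Op 1: place WN@(0,2)
Op 2: place WR@(1,4)
Op 3: place BR@(5,1)
Op 4: remove (0,2)
Op 5: remove (1,4)
Op 6: place WB@(4,2)
Per-piece attacks for B:
  BR@(5,1): attacks (5,2) (5,3) (5,4) (5,5) (5,0) (4,1) (3,1) (2,1) (1,1) (0,1)
B attacks (4,5): no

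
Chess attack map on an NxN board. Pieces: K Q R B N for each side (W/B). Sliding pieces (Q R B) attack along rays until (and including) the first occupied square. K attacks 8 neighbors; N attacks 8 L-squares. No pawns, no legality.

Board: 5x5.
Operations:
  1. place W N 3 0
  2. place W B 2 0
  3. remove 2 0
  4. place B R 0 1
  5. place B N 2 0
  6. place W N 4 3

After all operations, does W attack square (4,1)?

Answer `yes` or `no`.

Answer: no

Derivation:
Op 1: place WN@(3,0)
Op 2: place WB@(2,0)
Op 3: remove (2,0)
Op 4: place BR@(0,1)
Op 5: place BN@(2,0)
Op 6: place WN@(4,3)
Per-piece attacks for W:
  WN@(3,0): attacks (4,2) (2,2) (1,1)
  WN@(4,3): attacks (2,4) (3,1) (2,2)
W attacks (4,1): no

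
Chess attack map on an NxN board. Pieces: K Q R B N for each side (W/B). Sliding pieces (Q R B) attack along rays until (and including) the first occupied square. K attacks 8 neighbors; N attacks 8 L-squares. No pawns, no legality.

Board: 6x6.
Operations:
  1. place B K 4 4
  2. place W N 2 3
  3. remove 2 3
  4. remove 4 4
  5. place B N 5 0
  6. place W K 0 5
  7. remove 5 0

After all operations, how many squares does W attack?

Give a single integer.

Op 1: place BK@(4,4)
Op 2: place WN@(2,3)
Op 3: remove (2,3)
Op 4: remove (4,4)
Op 5: place BN@(5,0)
Op 6: place WK@(0,5)
Op 7: remove (5,0)
Per-piece attacks for W:
  WK@(0,5): attacks (0,4) (1,5) (1,4)
Union (3 distinct): (0,4) (1,4) (1,5)

Answer: 3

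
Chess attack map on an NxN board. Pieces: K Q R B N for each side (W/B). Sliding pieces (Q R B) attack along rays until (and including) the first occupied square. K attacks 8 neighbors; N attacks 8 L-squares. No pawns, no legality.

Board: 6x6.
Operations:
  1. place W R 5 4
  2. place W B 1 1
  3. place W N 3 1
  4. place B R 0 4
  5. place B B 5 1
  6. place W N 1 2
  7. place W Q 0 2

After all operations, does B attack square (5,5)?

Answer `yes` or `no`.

Answer: no

Derivation:
Op 1: place WR@(5,4)
Op 2: place WB@(1,1)
Op 3: place WN@(3,1)
Op 4: place BR@(0,4)
Op 5: place BB@(5,1)
Op 6: place WN@(1,2)
Op 7: place WQ@(0,2)
Per-piece attacks for B:
  BR@(0,4): attacks (0,5) (0,3) (0,2) (1,4) (2,4) (3,4) (4,4) (5,4) [ray(0,-1) blocked at (0,2); ray(1,0) blocked at (5,4)]
  BB@(5,1): attacks (4,2) (3,3) (2,4) (1,5) (4,0)
B attacks (5,5): no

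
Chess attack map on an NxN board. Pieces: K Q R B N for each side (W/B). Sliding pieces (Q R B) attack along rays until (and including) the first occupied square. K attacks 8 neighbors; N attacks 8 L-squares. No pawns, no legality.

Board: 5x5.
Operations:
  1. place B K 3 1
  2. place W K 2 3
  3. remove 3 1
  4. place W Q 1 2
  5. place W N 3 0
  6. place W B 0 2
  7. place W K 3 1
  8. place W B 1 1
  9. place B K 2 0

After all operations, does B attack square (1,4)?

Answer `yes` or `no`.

Answer: no

Derivation:
Op 1: place BK@(3,1)
Op 2: place WK@(2,3)
Op 3: remove (3,1)
Op 4: place WQ@(1,2)
Op 5: place WN@(3,0)
Op 6: place WB@(0,2)
Op 7: place WK@(3,1)
Op 8: place WB@(1,1)
Op 9: place BK@(2,0)
Per-piece attacks for B:
  BK@(2,0): attacks (2,1) (3,0) (1,0) (3,1) (1,1)
B attacks (1,4): no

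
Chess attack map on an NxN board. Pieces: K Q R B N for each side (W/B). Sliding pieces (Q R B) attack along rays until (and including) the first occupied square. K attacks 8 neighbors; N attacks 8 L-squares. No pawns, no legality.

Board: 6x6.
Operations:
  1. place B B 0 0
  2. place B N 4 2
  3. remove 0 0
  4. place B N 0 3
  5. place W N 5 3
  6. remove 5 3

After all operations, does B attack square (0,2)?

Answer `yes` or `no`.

Op 1: place BB@(0,0)
Op 2: place BN@(4,2)
Op 3: remove (0,0)
Op 4: place BN@(0,3)
Op 5: place WN@(5,3)
Op 6: remove (5,3)
Per-piece attacks for B:
  BN@(0,3): attacks (1,5) (2,4) (1,1) (2,2)
  BN@(4,2): attacks (5,4) (3,4) (2,3) (5,0) (3,0) (2,1)
B attacks (0,2): no

Answer: no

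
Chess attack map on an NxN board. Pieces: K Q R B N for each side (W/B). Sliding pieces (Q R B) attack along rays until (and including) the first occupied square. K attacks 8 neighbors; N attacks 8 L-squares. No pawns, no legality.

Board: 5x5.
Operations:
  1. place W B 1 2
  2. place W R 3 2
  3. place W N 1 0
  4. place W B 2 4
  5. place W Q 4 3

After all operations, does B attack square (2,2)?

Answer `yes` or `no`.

Op 1: place WB@(1,2)
Op 2: place WR@(3,2)
Op 3: place WN@(1,0)
Op 4: place WB@(2,4)
Op 5: place WQ@(4,3)
Per-piece attacks for B:
B attacks (2,2): no

Answer: no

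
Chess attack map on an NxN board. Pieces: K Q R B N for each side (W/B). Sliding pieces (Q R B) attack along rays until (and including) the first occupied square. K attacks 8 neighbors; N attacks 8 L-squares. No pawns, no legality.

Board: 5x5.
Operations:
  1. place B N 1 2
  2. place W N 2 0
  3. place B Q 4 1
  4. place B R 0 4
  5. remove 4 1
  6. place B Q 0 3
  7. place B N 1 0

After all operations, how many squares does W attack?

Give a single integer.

Op 1: place BN@(1,2)
Op 2: place WN@(2,0)
Op 3: place BQ@(4,1)
Op 4: place BR@(0,4)
Op 5: remove (4,1)
Op 6: place BQ@(0,3)
Op 7: place BN@(1,0)
Per-piece attacks for W:
  WN@(2,0): attacks (3,2) (4,1) (1,2) (0,1)
Union (4 distinct): (0,1) (1,2) (3,2) (4,1)

Answer: 4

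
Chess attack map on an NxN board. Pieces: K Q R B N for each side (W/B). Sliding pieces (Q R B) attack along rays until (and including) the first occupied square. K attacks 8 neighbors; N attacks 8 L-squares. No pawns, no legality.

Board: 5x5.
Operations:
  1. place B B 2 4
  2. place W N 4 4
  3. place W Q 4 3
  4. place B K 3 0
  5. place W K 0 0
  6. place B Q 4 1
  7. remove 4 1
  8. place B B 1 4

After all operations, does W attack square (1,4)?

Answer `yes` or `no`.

Answer: no

Derivation:
Op 1: place BB@(2,4)
Op 2: place WN@(4,4)
Op 3: place WQ@(4,3)
Op 4: place BK@(3,0)
Op 5: place WK@(0,0)
Op 6: place BQ@(4,1)
Op 7: remove (4,1)
Op 8: place BB@(1,4)
Per-piece attacks for W:
  WK@(0,0): attacks (0,1) (1,0) (1,1)
  WQ@(4,3): attacks (4,4) (4,2) (4,1) (4,0) (3,3) (2,3) (1,3) (0,3) (3,4) (3,2) (2,1) (1,0) [ray(0,1) blocked at (4,4)]
  WN@(4,4): attacks (3,2) (2,3)
W attacks (1,4): no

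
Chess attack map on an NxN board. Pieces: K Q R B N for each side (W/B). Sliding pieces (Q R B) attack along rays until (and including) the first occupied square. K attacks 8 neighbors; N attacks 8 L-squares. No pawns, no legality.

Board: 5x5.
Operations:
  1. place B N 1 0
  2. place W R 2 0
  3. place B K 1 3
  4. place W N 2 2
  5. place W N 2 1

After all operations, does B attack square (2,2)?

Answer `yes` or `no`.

Answer: yes

Derivation:
Op 1: place BN@(1,0)
Op 2: place WR@(2,0)
Op 3: place BK@(1,3)
Op 4: place WN@(2,2)
Op 5: place WN@(2,1)
Per-piece attacks for B:
  BN@(1,0): attacks (2,2) (3,1) (0,2)
  BK@(1,3): attacks (1,4) (1,2) (2,3) (0,3) (2,4) (2,2) (0,4) (0,2)
B attacks (2,2): yes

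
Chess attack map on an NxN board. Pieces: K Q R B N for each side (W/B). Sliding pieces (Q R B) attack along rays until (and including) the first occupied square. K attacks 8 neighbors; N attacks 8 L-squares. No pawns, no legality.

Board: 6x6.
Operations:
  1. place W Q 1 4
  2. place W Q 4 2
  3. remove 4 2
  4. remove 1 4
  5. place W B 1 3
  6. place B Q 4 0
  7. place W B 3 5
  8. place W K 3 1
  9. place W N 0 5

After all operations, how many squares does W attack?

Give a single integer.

Op 1: place WQ@(1,4)
Op 2: place WQ@(4,2)
Op 3: remove (4,2)
Op 4: remove (1,4)
Op 5: place WB@(1,3)
Op 6: place BQ@(4,0)
Op 7: place WB@(3,5)
Op 8: place WK@(3,1)
Op 9: place WN@(0,5)
Per-piece attacks for W:
  WN@(0,5): attacks (1,3) (2,4)
  WB@(1,3): attacks (2,4) (3,5) (2,2) (3,1) (0,4) (0,2) [ray(1,1) blocked at (3,5); ray(1,-1) blocked at (3,1)]
  WK@(3,1): attacks (3,2) (3,0) (4,1) (2,1) (4,2) (4,0) (2,2) (2,0)
  WB@(3,5): attacks (4,4) (5,3) (2,4) (1,3) [ray(-1,-1) blocked at (1,3)]
Union (16 distinct): (0,2) (0,4) (1,3) (2,0) (2,1) (2,2) (2,4) (3,0) (3,1) (3,2) (3,5) (4,0) (4,1) (4,2) (4,4) (5,3)

Answer: 16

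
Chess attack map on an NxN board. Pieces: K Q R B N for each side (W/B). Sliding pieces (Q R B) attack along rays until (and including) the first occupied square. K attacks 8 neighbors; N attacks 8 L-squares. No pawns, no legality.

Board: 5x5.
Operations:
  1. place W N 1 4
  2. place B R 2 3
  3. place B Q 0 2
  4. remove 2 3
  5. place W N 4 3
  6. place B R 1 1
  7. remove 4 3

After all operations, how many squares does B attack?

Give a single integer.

Answer: 16

Derivation:
Op 1: place WN@(1,4)
Op 2: place BR@(2,3)
Op 3: place BQ@(0,2)
Op 4: remove (2,3)
Op 5: place WN@(4,3)
Op 6: place BR@(1,1)
Op 7: remove (4,3)
Per-piece attacks for B:
  BQ@(0,2): attacks (0,3) (0,4) (0,1) (0,0) (1,2) (2,2) (3,2) (4,2) (1,3) (2,4) (1,1) [ray(1,-1) blocked at (1,1)]
  BR@(1,1): attacks (1,2) (1,3) (1,4) (1,0) (2,1) (3,1) (4,1) (0,1) [ray(0,1) blocked at (1,4)]
Union (16 distinct): (0,0) (0,1) (0,3) (0,4) (1,0) (1,1) (1,2) (1,3) (1,4) (2,1) (2,2) (2,4) (3,1) (3,2) (4,1) (4,2)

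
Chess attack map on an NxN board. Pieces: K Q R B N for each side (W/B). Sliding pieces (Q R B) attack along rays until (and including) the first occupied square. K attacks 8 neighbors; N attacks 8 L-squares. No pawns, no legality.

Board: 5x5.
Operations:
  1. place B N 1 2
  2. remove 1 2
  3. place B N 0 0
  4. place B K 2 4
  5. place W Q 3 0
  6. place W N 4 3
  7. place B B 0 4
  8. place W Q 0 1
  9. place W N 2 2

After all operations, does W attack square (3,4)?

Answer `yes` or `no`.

Op 1: place BN@(1,2)
Op 2: remove (1,2)
Op 3: place BN@(0,0)
Op 4: place BK@(2,4)
Op 5: place WQ@(3,0)
Op 6: place WN@(4,3)
Op 7: place BB@(0,4)
Op 8: place WQ@(0,1)
Op 9: place WN@(2,2)
Per-piece attacks for W:
  WQ@(0,1): attacks (0,2) (0,3) (0,4) (0,0) (1,1) (2,1) (3,1) (4,1) (1,2) (2,3) (3,4) (1,0) [ray(0,1) blocked at (0,4); ray(0,-1) blocked at (0,0)]
  WN@(2,2): attacks (3,4) (4,3) (1,4) (0,3) (3,0) (4,1) (1,0) (0,1)
  WQ@(3,0): attacks (3,1) (3,2) (3,3) (3,4) (4,0) (2,0) (1,0) (0,0) (4,1) (2,1) (1,2) (0,3) [ray(-1,0) blocked at (0,0)]
  WN@(4,3): attacks (2,4) (3,1) (2,2)
W attacks (3,4): yes

Answer: yes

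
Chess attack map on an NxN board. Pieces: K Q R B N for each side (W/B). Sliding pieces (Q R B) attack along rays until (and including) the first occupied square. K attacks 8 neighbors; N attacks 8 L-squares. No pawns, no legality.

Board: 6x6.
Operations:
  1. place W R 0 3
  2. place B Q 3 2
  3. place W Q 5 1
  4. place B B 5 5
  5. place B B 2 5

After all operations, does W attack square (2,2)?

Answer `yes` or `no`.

Op 1: place WR@(0,3)
Op 2: place BQ@(3,2)
Op 3: place WQ@(5,1)
Op 4: place BB@(5,5)
Op 5: place BB@(2,5)
Per-piece attacks for W:
  WR@(0,3): attacks (0,4) (0,5) (0,2) (0,1) (0,0) (1,3) (2,3) (3,3) (4,3) (5,3)
  WQ@(5,1): attacks (5,2) (5,3) (5,4) (5,5) (5,0) (4,1) (3,1) (2,1) (1,1) (0,1) (4,2) (3,3) (2,4) (1,5) (4,0) [ray(0,1) blocked at (5,5)]
W attacks (2,2): no

Answer: no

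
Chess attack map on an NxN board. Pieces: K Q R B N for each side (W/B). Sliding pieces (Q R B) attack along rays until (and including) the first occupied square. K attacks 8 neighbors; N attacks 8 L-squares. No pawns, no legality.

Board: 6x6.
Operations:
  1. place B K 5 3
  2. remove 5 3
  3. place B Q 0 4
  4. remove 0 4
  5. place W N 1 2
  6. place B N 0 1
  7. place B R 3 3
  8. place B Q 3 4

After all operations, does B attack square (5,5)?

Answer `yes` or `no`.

Answer: no

Derivation:
Op 1: place BK@(5,3)
Op 2: remove (5,3)
Op 3: place BQ@(0,4)
Op 4: remove (0,4)
Op 5: place WN@(1,2)
Op 6: place BN@(0,1)
Op 7: place BR@(3,3)
Op 8: place BQ@(3,4)
Per-piece attacks for B:
  BN@(0,1): attacks (1,3) (2,2) (2,0)
  BR@(3,3): attacks (3,4) (3,2) (3,1) (3,0) (4,3) (5,3) (2,3) (1,3) (0,3) [ray(0,1) blocked at (3,4)]
  BQ@(3,4): attacks (3,5) (3,3) (4,4) (5,4) (2,4) (1,4) (0,4) (4,5) (4,3) (5,2) (2,5) (2,3) (1,2) [ray(0,-1) blocked at (3,3); ray(-1,-1) blocked at (1,2)]
B attacks (5,5): no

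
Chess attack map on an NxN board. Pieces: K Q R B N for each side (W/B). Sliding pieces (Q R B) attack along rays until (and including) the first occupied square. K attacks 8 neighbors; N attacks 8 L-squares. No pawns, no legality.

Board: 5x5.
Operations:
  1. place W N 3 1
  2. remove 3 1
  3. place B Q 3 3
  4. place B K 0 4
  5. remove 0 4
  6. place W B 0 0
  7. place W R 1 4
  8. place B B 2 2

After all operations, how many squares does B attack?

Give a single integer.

Answer: 17

Derivation:
Op 1: place WN@(3,1)
Op 2: remove (3,1)
Op 3: place BQ@(3,3)
Op 4: place BK@(0,4)
Op 5: remove (0,4)
Op 6: place WB@(0,0)
Op 7: place WR@(1,4)
Op 8: place BB@(2,2)
Per-piece attacks for B:
  BB@(2,2): attacks (3,3) (3,1) (4,0) (1,3) (0,4) (1,1) (0,0) [ray(1,1) blocked at (3,3); ray(-1,-1) blocked at (0,0)]
  BQ@(3,3): attacks (3,4) (3,2) (3,1) (3,0) (4,3) (2,3) (1,3) (0,3) (4,4) (4,2) (2,4) (2,2) [ray(-1,-1) blocked at (2,2)]
Union (17 distinct): (0,0) (0,3) (0,4) (1,1) (1,3) (2,2) (2,3) (2,4) (3,0) (3,1) (3,2) (3,3) (3,4) (4,0) (4,2) (4,3) (4,4)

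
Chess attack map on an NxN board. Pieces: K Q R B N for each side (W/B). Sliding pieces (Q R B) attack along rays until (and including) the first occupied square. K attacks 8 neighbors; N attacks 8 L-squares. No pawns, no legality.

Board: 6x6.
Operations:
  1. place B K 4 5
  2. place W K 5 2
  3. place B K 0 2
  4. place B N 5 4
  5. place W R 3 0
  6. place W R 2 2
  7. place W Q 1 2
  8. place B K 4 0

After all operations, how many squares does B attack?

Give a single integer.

Op 1: place BK@(4,5)
Op 2: place WK@(5,2)
Op 3: place BK@(0,2)
Op 4: place BN@(5,4)
Op 5: place WR@(3,0)
Op 6: place WR@(2,2)
Op 7: place WQ@(1,2)
Op 8: place BK@(4,0)
Per-piece attacks for B:
  BK@(0,2): attacks (0,3) (0,1) (1,2) (1,3) (1,1)
  BK@(4,0): attacks (4,1) (5,0) (3,0) (5,1) (3,1)
  BK@(4,5): attacks (4,4) (5,5) (3,5) (5,4) (3,4)
  BN@(5,4): attacks (3,5) (4,2) (3,3)
Union (17 distinct): (0,1) (0,3) (1,1) (1,2) (1,3) (3,0) (3,1) (3,3) (3,4) (3,5) (4,1) (4,2) (4,4) (5,0) (5,1) (5,4) (5,5)

Answer: 17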